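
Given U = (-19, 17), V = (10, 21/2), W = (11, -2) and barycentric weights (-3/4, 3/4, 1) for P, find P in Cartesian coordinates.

(131/4, -55/8)

P = (-3/4)·U + (3/4)·V + 1·W.
x-coordinate: (-3/4)·(-19) + (3/4)·10 + 1·11 = 131/4.
y-coordinate: (-3/4)·17 + (3/4)·(21/2) + 1·(-2) = -55/8.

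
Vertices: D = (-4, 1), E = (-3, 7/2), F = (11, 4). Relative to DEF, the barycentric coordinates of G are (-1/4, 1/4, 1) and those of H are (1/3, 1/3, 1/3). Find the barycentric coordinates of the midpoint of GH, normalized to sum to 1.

(1/24, 7/24, 2/3)

Since both coordinate triples sum to 1, the midpoint's barycentrics are the componentwise average.
(-1/4+1/3)/2 = 1/24; similarly 7/24 and 2/3.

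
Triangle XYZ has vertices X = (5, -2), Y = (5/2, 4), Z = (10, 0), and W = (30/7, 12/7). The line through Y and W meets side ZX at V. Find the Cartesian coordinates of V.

Barycentric coordinates of W with respect to XYZ: (2/7, 4/7, 1/7).
On side ZX the Y-coordinate is zero; dropping W's Y-weight 4/7 and renormalizing the remaining 1/7 : 2/7 gives weights 1/3, 2/3 on Z, X.
V = (1/3)·(10, 0) + (2/3)·(5, -2) = (20/3, -4/3).

(20/3, -4/3)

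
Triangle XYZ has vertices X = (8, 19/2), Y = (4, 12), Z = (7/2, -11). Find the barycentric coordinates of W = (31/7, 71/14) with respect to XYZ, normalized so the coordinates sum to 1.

Signed area of the reference triangle: [XYZ] = ½·(8·(12−(-11)) + 4·(-11−(19/2)) + (7/2)·(19/2−12)) = ½·(184 − 82 − 35/4) = 373/8.
[WYZ] = ½·((31/7)·(12−(-11)) + 4·(-11−(71/14)) + (7/2)·(71/14−12)) = ½·(713/7 − 450/7 − 97/4) = 373/56, so the X-coordinate is (373/56)/(373/8) = 1/7.
[XWZ] = ½·(8·(71/14−(-11)) + (31/7)·(-11−(19/2)) + (7/2)·(19/2−(71/14))) = ½·(900/7 − 1271/14 + 31/2) = 373/14, so the Y-coordinate is 4/7.
[XYW] = ½·(8·(12−(71/14)) + 4·(71/14−(19/2)) + (31/7)·(19/2−12)) = ½·(388/7 − 124/7 − 155/14) = 373/28, so the Z-coordinate is 2/7.

(1/7, 4/7, 2/7)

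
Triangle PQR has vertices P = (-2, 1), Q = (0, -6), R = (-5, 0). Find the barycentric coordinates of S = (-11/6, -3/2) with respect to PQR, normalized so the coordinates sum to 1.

Signed area of the reference triangle: [PQR] = ½·((-2)·(-6−0) + 0·(0−1) + (-5)·(1−(-6))) = ½·(12 + 0 − 35) = -23/2.
[SQR] = ½·((-11/6)·(-6−0) + 0·(0−(-3/2)) + (-5)·(-3/2−(-6))) = ½·(11 + 0 − 45/2) = -23/4, so the P-coordinate is (-23/4)/(-23/2) = 1/2.
[PSR] = ½·((-2)·(-3/2−0) + (-11/6)·(0−1) + (-5)·(1−(-3/2))) = ½·(3 + 11/6 − 25/2) = -23/6, so the Q-coordinate is 1/3.
[PQS] = ½·((-2)·(-6−(-3/2)) + 0·(-3/2−1) + (-11/6)·(1−(-6))) = ½·(9 + 0 − 77/6) = -23/12, so the R-coordinate is 1/6.

(1/2, 1/3, 1/6)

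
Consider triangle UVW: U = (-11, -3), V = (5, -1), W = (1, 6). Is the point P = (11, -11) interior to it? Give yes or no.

Barycentric coordinates of P: (-1/60, 49/20, -43/30).
The three coordinates are negative, positive, negative; a point is interior exactly when all three are positive.

no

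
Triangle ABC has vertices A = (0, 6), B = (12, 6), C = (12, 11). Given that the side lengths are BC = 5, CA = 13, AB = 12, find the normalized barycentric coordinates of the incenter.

The incenter has barycentric coordinates proportional to the opposite side lengths: (5 : 13 : 12).
Normalizing by 5+13+12 = 30 gives (1/6, 13/30, 2/5).

(1/6, 13/30, 2/5)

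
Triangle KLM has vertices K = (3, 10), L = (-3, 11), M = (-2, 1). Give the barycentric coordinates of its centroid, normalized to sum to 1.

(1/3, 1/3, 1/3)

The centroid is the average of the vertices, so each weight is 1/3.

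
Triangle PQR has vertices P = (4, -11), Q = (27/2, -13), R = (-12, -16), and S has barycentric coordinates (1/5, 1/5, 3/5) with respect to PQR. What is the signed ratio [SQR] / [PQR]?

The signed ratio [SQR]/[PQR] equals the barycentric coordinate of S at vertex P, which is 1/5.

1/5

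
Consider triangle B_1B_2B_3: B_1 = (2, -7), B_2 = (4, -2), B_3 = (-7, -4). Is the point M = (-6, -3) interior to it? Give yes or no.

Barycentric coordinates of M: (-3/17, 4/17, 16/17).
The three coordinates are negative, positive, positive; a point is interior exactly when all three are positive.

no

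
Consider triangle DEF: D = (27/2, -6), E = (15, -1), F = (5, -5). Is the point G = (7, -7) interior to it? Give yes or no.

Barycentric coordinates of G: (7/11, -15/44, 31/44).
The three coordinates are positive, negative, positive; a point is interior exactly when all three are positive.

no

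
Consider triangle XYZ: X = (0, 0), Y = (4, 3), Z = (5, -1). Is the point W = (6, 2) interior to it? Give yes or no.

no

Barycentric coordinates of W: (-7/19, 16/19, 10/19).
The three coordinates are negative, positive, positive; a point is interior exactly when all three are positive.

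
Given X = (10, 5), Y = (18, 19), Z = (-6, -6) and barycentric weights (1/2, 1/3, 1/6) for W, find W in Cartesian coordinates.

(10, 47/6)

W = (1/2)·X + (1/3)·Y + (1/6)·Z.
x-coordinate: (1/2)·10 + (1/3)·18 + (1/6)·(-6) = 10.
y-coordinate: (1/2)·5 + (1/3)·19 + (1/6)·(-6) = 47/6.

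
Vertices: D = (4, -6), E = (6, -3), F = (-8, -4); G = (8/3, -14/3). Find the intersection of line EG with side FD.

(1, -11/2)

Barycentric coordinates of G with respect to DEF: (1/2, 1/3, 1/6).
On side FD the E-coordinate is zero; dropping G's E-weight 1/3 and renormalizing the remaining 1/6 : 1/2 gives weights 1/4, 3/4 on F, D.
H = (1/4)·(-8, -4) + (3/4)·(4, -6) = (1, -11/2).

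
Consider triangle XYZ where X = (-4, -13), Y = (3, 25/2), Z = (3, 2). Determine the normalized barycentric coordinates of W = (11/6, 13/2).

(1/6, 2/3, 1/6)

Signed area of the reference triangle: [XYZ] = ½·((-4)·(25/2−2) + 3·(2−(-13)) + 3·(-13−(25/2))) = ½·(-42 + 45 − 153/2) = -147/4.
[WYZ] = ½·((11/6)·(25/2−2) + 3·(2−(13/2)) + 3·(13/2−(25/2))) = ½·(77/4 − 27/2 − 18) = -49/8, so the X-coordinate is (-49/8)/(-147/4) = 1/6.
[XWZ] = ½·((-4)·(13/2−2) + (11/6)·(2−(-13)) + 3·(-13−(13/2))) = ½·(-18 + 55/2 − 117/2) = -49/2, so the Y-coordinate is 2/3.
[XYW] = ½·((-4)·(25/2−(13/2)) + 3·(13/2−(-13)) + (11/6)·(-13−(25/2))) = ½·(-24 + 117/2 − 187/4) = -49/8, so the Z-coordinate is 1/6.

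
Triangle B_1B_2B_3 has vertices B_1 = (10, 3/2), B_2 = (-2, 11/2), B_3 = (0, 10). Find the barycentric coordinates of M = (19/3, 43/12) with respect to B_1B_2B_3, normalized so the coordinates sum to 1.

(2/3, 1/6, 1/6)

Signed area of the reference triangle: [B_1B_2B_3] = ½·(10·(11/2−10) + (-2)·(10−(3/2)) + 0·(3/2−(11/2))) = ½·(-45 − 17 + 0) = -31.
[MB_2B_3] = ½·((19/3)·(11/2−10) + (-2)·(10−(43/12)) + 0·(43/12−(11/2))) = ½·(-57/2 − 77/6 + 0) = -62/3, so the B_1-coordinate is (-62/3)/(-31) = 2/3.
[B_1MB_3] = ½·(10·(43/12−10) + (19/3)·(10−(3/2)) + 0·(3/2−(43/12))) = ½·(-385/6 + 323/6 + 0) = -31/6, so the B_2-coordinate is 1/6.
[B_1B_2M] = ½·(10·(11/2−(43/12)) + (-2)·(43/12−(3/2)) + (19/3)·(3/2−(11/2))) = ½·(115/6 − 25/6 − 76/3) = -31/6, so the B_3-coordinate is 1/6.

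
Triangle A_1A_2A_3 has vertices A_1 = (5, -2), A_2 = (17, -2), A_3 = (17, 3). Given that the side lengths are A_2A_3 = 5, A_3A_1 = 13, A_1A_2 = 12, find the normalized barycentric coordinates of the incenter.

The incenter has barycentric coordinates proportional to the opposite side lengths: (5 : 13 : 12).
Normalizing by 5+13+12 = 30 gives (1/6, 13/30, 2/5).

(1/6, 13/30, 2/5)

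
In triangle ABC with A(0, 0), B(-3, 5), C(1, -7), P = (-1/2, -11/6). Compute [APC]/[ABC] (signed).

[ABC] = ½·(0·(5−(-7)) + (-3)·(-7−0) + 1·(0−5)) = ½·(0 + 21 − 5) = 8.
[APC] = ½·(0·(-11/6−(-7)) + (-1/2)·(-7−0) + 1·(0−(-11/6))) = ½·(0 + 7/2 + 11/6) = 8/3, so the ratio is (8/3)/8 = 1/3.

1/3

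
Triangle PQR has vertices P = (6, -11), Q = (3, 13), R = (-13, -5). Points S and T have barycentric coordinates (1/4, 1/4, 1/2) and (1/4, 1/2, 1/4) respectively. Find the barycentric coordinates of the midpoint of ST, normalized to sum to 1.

Since both coordinate triples sum to 1, the midpoint's barycentrics are the componentwise average.
(1/4+1/4)/2 = 1/4; similarly 3/8 and 3/8.

(1/4, 3/8, 3/8)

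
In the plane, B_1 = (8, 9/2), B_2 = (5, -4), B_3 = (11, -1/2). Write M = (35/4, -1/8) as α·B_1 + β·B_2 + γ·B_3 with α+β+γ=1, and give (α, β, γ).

Signed area of the reference triangle: [B_1B_2B_3] = ½·(8·(-4−(-1/2)) + 5·(-1/2−(9/2)) + 11·(9/2−(-4))) = ½·(-28 − 25 + 187/2) = 81/4.
[MB_2B_3] = ½·((35/4)·(-4−(-1/2)) + 5·(-1/2−(-1/8)) + 11·(-1/8−(-4))) = ½·(-245/8 − 15/8 + 341/8) = 81/16, so the B_1-coordinate is (81/16)/(81/4) = 1/4.
[B_1MB_3] = ½·(8·(-1/8−(-1/2)) + (35/4)·(-1/2−(9/2)) + 11·(9/2−(-1/8))) = ½·(3 − 175/4 + 407/8) = 81/16, so the B_2-coordinate is 1/4.
[B_1B_2M] = ½·(8·(-4−(-1/8)) + 5·(-1/8−(9/2)) + (35/4)·(9/2−(-4))) = ½·(-31 − 185/8 + 595/8) = 81/8, so the B_3-coordinate is 1/2.

(1/4, 1/4, 1/2)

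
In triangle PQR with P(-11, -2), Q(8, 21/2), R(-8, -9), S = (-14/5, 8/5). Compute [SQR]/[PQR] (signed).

2/5

[PQR] = ½·((-11)·(21/2−(-9)) + 8·(-9−(-2)) + (-8)·(-2−(21/2))) = ½·(-429/2 − 56 + 100) = -341/4.
[SQR] = ½·((-14/5)·(21/2−(-9)) + 8·(-9−(8/5)) + (-8)·(8/5−(21/2))) = ½·(-273/5 − 424/5 + 356/5) = -341/10, so the ratio is (-341/10)/(-341/4) = 2/5.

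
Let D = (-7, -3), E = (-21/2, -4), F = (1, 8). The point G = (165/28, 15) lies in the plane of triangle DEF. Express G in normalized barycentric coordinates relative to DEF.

Signed area of the reference triangle: [DEF] = ½·((-7)·(-4−8) + (-21/2)·(8−(-3)) + 1·(-3−(-4))) = ½·(84 − 231/2 + 1) = -61/4.
[GEF] = ½·((165/28)·(-4−8) + (-21/2)·(8−15) + 1·(15−(-4))) = ½·(-495/7 + 147/2 + 19) = 305/28, so the D-coordinate is (305/28)/(-61/4) = -5/7.
[DGF] = ½·((-7)·(15−8) + (165/28)·(8−(-3)) + 1·(-3−15)) = ½·(-49 + 1815/28 − 18) = -61/56, so the E-coordinate is 1/14.
[DEG] = ½·((-7)·(-4−15) + (-21/2)·(15−(-3)) + (165/28)·(-3−(-4))) = ½·(133 − 189 + 165/28) = -1403/56, so the F-coordinate is 23/14.

(-5/7, 1/14, 23/14)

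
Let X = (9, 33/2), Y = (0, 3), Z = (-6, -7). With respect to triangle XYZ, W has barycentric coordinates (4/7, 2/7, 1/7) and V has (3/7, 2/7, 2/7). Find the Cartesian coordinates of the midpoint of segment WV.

Barycentric coordinates of the midpoint are the average: (1/2, 2/7, 3/14).
Converting: (1/2)·X + (2/7)·Y + (3/14)·Z = (45/14, 213/28).

(45/14, 213/28)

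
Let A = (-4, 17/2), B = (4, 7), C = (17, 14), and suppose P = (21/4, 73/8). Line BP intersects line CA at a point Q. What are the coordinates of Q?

(13/2, 45/4)

Barycentric coordinates of P with respect to ABC: (1/4, 1/2, 1/4).
On side CA the B-coordinate is zero; dropping P's B-weight 1/2 and renormalizing the remaining 1/4 : 1/4 gives weights 1/2, 1/2 on C, A.
Q = (1/2)·(17, 14) + (1/2)·(-4, 17/2) = (13/2, 45/4).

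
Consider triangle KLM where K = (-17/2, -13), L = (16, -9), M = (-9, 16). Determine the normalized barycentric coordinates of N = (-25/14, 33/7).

Signed area of the reference triangle: [KLM] = ½·((-17/2)·(-9−16) + 16·(16−(-13)) + (-9)·(-13−(-9))) = ½·(425/2 + 464 + 36) = 1425/4.
[NLM] = ½·((-25/14)·(-9−16) + 16·(16−(33/7)) + (-9)·(33/7−(-9))) = ½·(625/14 + 1264/7 − 864/7) = 1425/28, so the K-coordinate is (1425/28)/(1425/4) = 1/7.
[KNM] = ½·((-17/2)·(33/7−16) + (-25/14)·(16−(-13)) + (-9)·(-13−(33/7))) = ½·(1343/14 − 725/14 + 1116/7) = 1425/14, so the L-coordinate is 2/7.
[KLN] = ½·((-17/2)·(-9−(33/7)) + 16·(33/7−(-13)) + (-25/14)·(-13−(-9))) = ½·(816/7 + 1984/7 + 50/7) = 1425/7, so the M-coordinate is 4/7.

(1/7, 2/7, 4/7)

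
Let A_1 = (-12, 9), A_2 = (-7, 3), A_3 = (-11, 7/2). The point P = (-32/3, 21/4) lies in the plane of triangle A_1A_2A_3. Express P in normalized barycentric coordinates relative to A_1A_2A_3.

Signed area of the reference triangle: [A_1A_2A_3] = ½·((-12)·(3−(7/2)) + (-7)·(7/2−9) + (-11)·(9−3)) = ½·(6 + 77/2 − 66) = -43/4.
[PA_2A_3] = ½·((-32/3)·(3−(7/2)) + (-7)·(7/2−(21/4)) + (-11)·(21/4−3)) = ½·(16/3 + 49/4 − 99/4) = -43/12, so the A_1-coordinate is (-43/12)/(-43/4) = 1/3.
[A_1PA_3] = ½·((-12)·(21/4−(7/2)) + (-32/3)·(7/2−9) + (-11)·(9−(21/4))) = ½·(-21 + 176/3 − 165/4) = -43/24, so the A_2-coordinate is 1/6.
[A_1A_2P] = ½·((-12)·(3−(21/4)) + (-7)·(21/4−9) + (-32/3)·(9−3)) = ½·(27 + 105/4 − 64) = -43/8, so the A_3-coordinate is 1/2.

(1/3, 1/6, 1/2)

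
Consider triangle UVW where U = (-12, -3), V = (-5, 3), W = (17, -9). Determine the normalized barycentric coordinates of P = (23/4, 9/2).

Signed area of the reference triangle: [UVW] = ½·((-12)·(3−(-9)) + (-5)·(-9−(-3)) + 17·(-3−3)) = ½·(-144 + 30 − 102) = -108.
[PVW] = ½·((23/4)·(3−(-9)) + (-5)·(-9−(9/2)) + 17·(9/2−3)) = ½·(69 + 135/2 + 51/2) = 81, so the U-coordinate is 81/(-108) = -3/4.
[UPW] = ½·((-12)·(9/2−(-9)) + (23/4)·(-9−(-3)) + 17·(-3−(9/2))) = ½·(-162 − 69/2 − 255/2) = -162, so the V-coordinate is 3/2.
[UVP] = ½·((-12)·(3−(9/2)) + (-5)·(9/2−(-3)) + (23/4)·(-3−3)) = ½·(18 − 75/2 − 69/2) = -27, so the W-coordinate is 1/4.
Check: -3/4 + 3/2 + 1/4 = 1.

(-3/4, 3/2, 1/4)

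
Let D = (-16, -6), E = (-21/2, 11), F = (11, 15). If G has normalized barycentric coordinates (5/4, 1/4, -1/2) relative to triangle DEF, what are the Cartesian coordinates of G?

G = (5/4)·D + (1/4)·E + (-1/2)·F.
x-coordinate: (5/4)·(-16) + (1/4)·(-21/2) + (-1/2)·11 = -225/8.
y-coordinate: (5/4)·(-6) + (1/4)·11 + (-1/2)·15 = -49/4.

(-225/8, -49/4)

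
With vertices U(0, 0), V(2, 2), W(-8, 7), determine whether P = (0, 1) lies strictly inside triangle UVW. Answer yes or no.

yes

Barycentric coordinates of P: (2/3, 4/15, 1/15).
The three coordinates are positive, positive, positive; a point is interior exactly when all three are positive.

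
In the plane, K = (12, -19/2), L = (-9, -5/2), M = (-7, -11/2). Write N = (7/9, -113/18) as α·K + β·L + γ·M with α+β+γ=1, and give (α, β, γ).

Signed area of the reference triangle: [KLM] = ½·(12·(-5/2−(-11/2)) + (-9)·(-11/2−(-19/2)) + (-7)·(-19/2−(-5/2))) = ½·(36 − 36 + 49) = 49/2.
[NLM] = ½·((7/9)·(-5/2−(-11/2)) + (-9)·(-11/2−(-113/18)) + (-7)·(-113/18−(-5/2))) = ½·(7/3 − 7 + 238/9) = 98/9, so the K-coordinate is (98/9)/(49/2) = 4/9.
[KNM] = ½·(12·(-113/18−(-11/2)) + (7/9)·(-11/2−(-19/2)) + (-7)·(-19/2−(-113/18))) = ½·(-28/3 + 28/9 + 203/9) = 49/6, so the L-coordinate is 1/3.
[KLN] = ½·(12·(-5/2−(-113/18)) + (-9)·(-113/18−(-19/2)) + (7/9)·(-19/2−(-5/2))) = ½·(136/3 − 29 − 49/9) = 49/9, so the M-coordinate is 2/9.
Check: 4/9 + 1/3 + 2/9 = 1.

(4/9, 1/3, 2/9)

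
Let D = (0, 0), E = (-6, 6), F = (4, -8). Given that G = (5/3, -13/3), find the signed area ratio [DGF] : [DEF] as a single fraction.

[DEF] = ½·(0·(6−(-8)) + (-6)·(-8−0) + 4·(0−6)) = ½·(0 + 48 − 24) = 12.
[DGF] = ½·(0·(-13/3−(-8)) + (5/3)·(-8−0) + 4·(0−(-13/3))) = ½·(0 − 40/3 + 52/3) = 2, so the ratio is 2/12 = 1/6.

1/6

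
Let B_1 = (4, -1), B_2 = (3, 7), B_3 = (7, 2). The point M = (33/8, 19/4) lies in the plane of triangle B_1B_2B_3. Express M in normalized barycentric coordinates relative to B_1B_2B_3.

(1/8, 5/8, 1/4)

Signed area of the reference triangle: [B_1B_2B_3] = ½·(4·(7−2) + 3·(2−(-1)) + 7·(-1−7)) = ½·(20 + 9 − 56) = -27/2.
[MB_2B_3] = ½·((33/8)·(7−2) + 3·(2−(19/4)) + 7·(19/4−7)) = ½·(165/8 − 33/4 − 63/4) = -27/16, so the B_1-coordinate is (-27/16)/(-27/2) = 1/8.
[B_1MB_3] = ½·(4·(19/4−2) + (33/8)·(2−(-1)) + 7·(-1−(19/4))) = ½·(11 + 99/8 − 161/4) = -135/16, so the B_2-coordinate is 5/8.
[B_1B_2M] = ½·(4·(7−(19/4)) + 3·(19/4−(-1)) + (33/8)·(-1−7)) = ½·(9 + 69/4 − 33) = -27/8, so the B_3-coordinate is 1/4.
Check: 1/8 + 5/8 + 1/4 = 1.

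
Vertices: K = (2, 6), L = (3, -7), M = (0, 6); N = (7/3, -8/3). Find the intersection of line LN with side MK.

Barycentric coordinates of N with respect to KLM: (1/6, 2/3, 1/6).
On side MK the L-coordinate is zero; dropping N's L-weight 2/3 and renormalizing the remaining 1/6 : 1/6 gives weights 1/2, 1/2 on M, K.
J = (1/2)·(0, 6) + (1/2)·(2, 6) = (1, 6).

(1, 6)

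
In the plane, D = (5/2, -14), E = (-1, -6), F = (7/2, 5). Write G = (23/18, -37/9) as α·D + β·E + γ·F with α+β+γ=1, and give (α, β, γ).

Signed area of the reference triangle: [DEF] = ½·((5/2)·(-6−5) + (-1)·(5−(-14)) + (7/2)·(-14−(-6))) = ½·(-55/2 − 19 − 28) = -149/4.
[GEF] = ½·((23/18)·(-6−5) + (-1)·(5−(-37/9)) + (7/2)·(-37/9−(-6))) = ½·(-253/18 − 82/9 + 119/18) = -149/18, so the D-coordinate is (-149/18)/(-149/4) = 2/9.
[DGF] = ½·((5/2)·(-37/9−5) + (23/18)·(5−(-14)) + (7/2)·(-14−(-37/9))) = ½·(-205/9 + 437/18 − 623/18) = -149/9, so the E-coordinate is 4/9.
[DEG] = ½·((5/2)·(-6−(-37/9)) + (-1)·(-37/9−(-14)) + (23/18)·(-14−(-6))) = ½·(-85/18 − 89/9 − 92/9) = -149/12, so the F-coordinate is 1/3.

(2/9, 4/9, 1/3)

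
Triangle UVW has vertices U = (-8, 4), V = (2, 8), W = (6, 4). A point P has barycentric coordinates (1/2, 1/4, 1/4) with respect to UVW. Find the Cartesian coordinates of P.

(-2, 5)

P = (1/2)·U + (1/4)·V + (1/4)·W.
x-coordinate: (1/2)·(-8) + (1/4)·2 + (1/4)·6 = -2.
y-coordinate: (1/2)·4 + (1/4)·8 + (1/4)·4 = 5.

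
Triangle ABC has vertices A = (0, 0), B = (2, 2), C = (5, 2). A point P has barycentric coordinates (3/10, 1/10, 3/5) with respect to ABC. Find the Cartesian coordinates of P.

P = (3/10)·A + (1/10)·B + (3/5)·C.
x-coordinate: (3/10)·0 + (1/10)·2 + (3/5)·5 = 16/5.
y-coordinate: (3/10)·0 + (1/10)·2 + (3/5)·2 = 7/5.

(16/5, 7/5)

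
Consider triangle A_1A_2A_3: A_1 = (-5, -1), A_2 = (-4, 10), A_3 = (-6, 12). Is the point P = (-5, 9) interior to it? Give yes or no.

Barycentric coordinates of P: (1/6, 5/12, 5/12).
The three coordinates are positive, positive, positive; a point is interior exactly when all three are positive.

yes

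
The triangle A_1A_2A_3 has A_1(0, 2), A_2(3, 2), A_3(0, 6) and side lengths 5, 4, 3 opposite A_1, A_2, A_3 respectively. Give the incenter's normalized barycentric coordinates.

The incenter has barycentric coordinates proportional to the opposite side lengths: (5 : 4 : 3).
Normalizing by 5+4+3 = 12 gives (5/12, 1/3, 1/4).

(5/12, 1/3, 1/4)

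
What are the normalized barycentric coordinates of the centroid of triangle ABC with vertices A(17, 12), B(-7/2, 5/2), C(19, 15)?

The centroid is the average of the vertices, so each weight is 1/3.

(1/3, 1/3, 1/3)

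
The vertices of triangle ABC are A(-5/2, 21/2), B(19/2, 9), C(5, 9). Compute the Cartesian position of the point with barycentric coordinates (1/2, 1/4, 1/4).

P = (1/2)·A + (1/4)·B + (1/4)·C.
x-coordinate: (1/2)·(-5/2) + (1/4)·(19/2) + (1/4)·5 = 19/8.
y-coordinate: (1/2)·(21/2) + (1/4)·9 + (1/4)·9 = 39/4.

(19/8, 39/4)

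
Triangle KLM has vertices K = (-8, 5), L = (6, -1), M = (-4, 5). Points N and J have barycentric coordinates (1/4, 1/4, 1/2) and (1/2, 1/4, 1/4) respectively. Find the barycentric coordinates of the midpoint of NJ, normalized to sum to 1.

Since both coordinate triples sum to 1, the midpoint's barycentrics are the componentwise average.
(1/4+1/2)/2 = 3/8; similarly 1/4 and 3/8.

(3/8, 1/4, 3/8)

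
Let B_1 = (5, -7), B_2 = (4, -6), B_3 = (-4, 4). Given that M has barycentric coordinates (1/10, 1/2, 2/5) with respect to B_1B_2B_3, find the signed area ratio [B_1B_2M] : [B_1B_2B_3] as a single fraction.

The signed ratio [B_1B_2M]/[B_1B_2B_3] equals the barycentric coordinate of M at vertex B_3, which is 2/5.

2/5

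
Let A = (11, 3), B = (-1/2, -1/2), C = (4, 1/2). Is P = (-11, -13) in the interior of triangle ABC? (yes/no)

no

Barycentric coordinates of P: (-183/17, -228/17, 428/17).
The three coordinates are negative, negative, positive; a point is interior exactly when all three are positive.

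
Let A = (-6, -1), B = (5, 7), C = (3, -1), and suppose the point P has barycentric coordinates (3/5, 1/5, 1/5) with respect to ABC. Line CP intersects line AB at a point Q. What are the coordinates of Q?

(-13/4, 1)

Line CP meets AB where the C-coordinate vanishes; zeroing P's C-weight and renormalizing leaves A, B-weights 3/5 : 1/5 → (3/4, 1/4).
So Q = (3/4)·A + (1/4)·B = (-13/4, 1).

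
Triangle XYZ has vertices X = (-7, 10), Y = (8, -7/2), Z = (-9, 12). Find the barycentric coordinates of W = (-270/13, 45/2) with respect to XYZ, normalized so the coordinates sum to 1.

Signed area of the reference triangle: [XYZ] = ½·((-7)·(-7/2−12) + 8·(12−10) + (-9)·(10−(-7/2))) = ½·(217/2 + 16 − 243/2) = 3/2.
[WYZ] = ½·((-270/13)·(-7/2−12) + 8·(12−(45/2)) + (-9)·(45/2−(-7/2))) = ½·(4185/13 − 84 − 234) = 51/26, so the X-coordinate is (51/26)/(3/2) = 17/13.
[XWZ] = ½·((-7)·(45/2−12) + (-270/13)·(12−10) + (-9)·(10−(45/2))) = ½·(-147/2 − 540/13 + 225/2) = -33/26, so the Y-coordinate is -11/13.
[XYW] = ½·((-7)·(-7/2−(45/2)) + 8·(45/2−10) + (-270/13)·(10−(-7/2))) = ½·(182 + 100 − 3645/13) = 21/26, so the Z-coordinate is 7/13.
Check: 17/13 − 11/13 + 7/13 = 1.

(17/13, -11/13, 7/13)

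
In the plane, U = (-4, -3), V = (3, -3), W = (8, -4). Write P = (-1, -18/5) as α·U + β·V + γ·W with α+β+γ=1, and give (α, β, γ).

(1, -3/5, 3/5)

Signed area of the reference triangle: [UVW] = ½·((-4)·(-3−(-4)) + 3·(-4−(-3)) + 8·(-3−(-3))) = ½·(-4 − 3 + 0) = -7/2.
[PVW] = ½·((-1)·(-3−(-4)) + 3·(-4−(-18/5)) + 8·(-18/5−(-3))) = ½·(-1 − 6/5 − 24/5) = -7/2, so the U-coordinate is (-7/2)/(-7/2) = 1.
[UPW] = ½·((-4)·(-18/5−(-4)) + (-1)·(-4−(-3)) + 8·(-3−(-18/5))) = ½·(-8/5 + 1 + 24/5) = 21/10, so the V-coordinate is -3/5.
[UVP] = ½·((-4)·(-3−(-18/5)) + 3·(-18/5−(-3)) + (-1)·(-3−(-3))) = ½·(-12/5 − 9/5 + 0) = -21/10, so the W-coordinate is 3/5.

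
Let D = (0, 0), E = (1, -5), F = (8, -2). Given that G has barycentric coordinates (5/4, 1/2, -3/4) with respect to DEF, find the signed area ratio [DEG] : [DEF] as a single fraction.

The signed ratio [DEG]/[DEF] equals the barycentric coordinate of G at vertex F, which is -3/4.

-3/4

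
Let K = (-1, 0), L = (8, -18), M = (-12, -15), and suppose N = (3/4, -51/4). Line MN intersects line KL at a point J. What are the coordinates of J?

(5, -12)

Barycentric coordinates of N with respect to KLM: (1/4, 1/2, 1/4).
On side KL the M-coordinate is zero; dropping N's M-weight 1/4 and renormalizing the remaining 1/4 : 1/2 gives weights 1/3, 2/3 on K, L.
J = (1/3)·(-1, 0) + (2/3)·(8, -18) = (5, -12).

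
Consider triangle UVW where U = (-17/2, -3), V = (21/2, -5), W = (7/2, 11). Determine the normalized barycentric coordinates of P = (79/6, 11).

(-8/15, 7/15, 16/15)

Signed area of the reference triangle: [UVW] = ½·((-17/2)·(-5−11) + (21/2)·(11−(-3)) + (7/2)·(-3−(-5))) = ½·(136 + 147 + 7) = 145.
[PVW] = ½·((79/6)·(-5−11) + (21/2)·(11−11) + (7/2)·(11−(-5))) = ½·(-632/3 + 0 + 56) = -232/3, so the U-coordinate is (-232/3)/145 = -8/15.
[UPW] = ½·((-17/2)·(11−11) + (79/6)·(11−(-3)) + (7/2)·(-3−11)) = ½·(0 + 553/3 − 49) = 203/3, so the V-coordinate is 7/15.
[UVP] = ½·((-17/2)·(-5−11) + (21/2)·(11−(-3)) + (79/6)·(-3−(-5))) = ½·(136 + 147 + 79/3) = 464/3, so the W-coordinate is 16/15.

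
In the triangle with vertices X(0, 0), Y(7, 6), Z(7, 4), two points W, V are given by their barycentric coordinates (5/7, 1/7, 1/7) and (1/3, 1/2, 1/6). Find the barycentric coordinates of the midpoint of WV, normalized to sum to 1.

(11/21, 9/28, 13/84)

Since both coordinate triples sum to 1, the midpoint's barycentrics are the componentwise average.
(5/7+1/3)/2 = 11/21; similarly 9/28 and 13/84.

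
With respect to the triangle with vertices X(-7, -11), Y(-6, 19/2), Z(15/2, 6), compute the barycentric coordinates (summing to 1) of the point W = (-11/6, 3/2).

(1/3, 1/3, 1/3)

Signed area of the reference triangle: [XYZ] = ½·((-7)·(19/2−6) + (-6)·(6−(-11)) + (15/2)·(-11−(19/2))) = ½·(-49/2 − 102 − 615/4) = -1121/8.
[WYZ] = ½·((-11/6)·(19/2−6) + (-6)·(6−(3/2)) + (15/2)·(3/2−(19/2))) = ½·(-77/12 − 27 − 60) = -1121/24, so the X-coordinate is (-1121/24)/(-1121/8) = 1/3.
[XWZ] = ½·((-7)·(3/2−6) + (-11/6)·(6−(-11)) + (15/2)·(-11−(3/2))) = ½·(63/2 − 187/6 − 375/4) = -1121/24, so the Y-coordinate is 1/3.
[XYW] = ½·((-7)·(19/2−(3/2)) + (-6)·(3/2−(-11)) + (-11/6)·(-11−(19/2))) = ½·(-56 − 75 + 451/12) = -1121/24, so the Z-coordinate is 1/3.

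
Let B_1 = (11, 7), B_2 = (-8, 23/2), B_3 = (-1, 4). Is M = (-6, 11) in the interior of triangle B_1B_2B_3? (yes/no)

yes

Barycentric coordinates of M: (23/222, 33/37, 1/222).
The three coordinates are positive, positive, positive; a point is interior exactly when all three are positive.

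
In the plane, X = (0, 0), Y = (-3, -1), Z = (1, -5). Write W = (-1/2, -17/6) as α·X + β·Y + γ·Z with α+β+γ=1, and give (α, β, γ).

(1/6, 1/3, 1/2)

Signed area of the reference triangle: [XYZ] = ½·(0·(-1−(-5)) + (-3)·(-5−0) + 1·(0−(-1))) = ½·(0 + 15 + 1) = 8.
[WYZ] = ½·((-1/2)·(-1−(-5)) + (-3)·(-5−(-17/6)) + 1·(-17/6−(-1))) = ½·(-2 + 13/2 − 11/6) = 4/3, so the X-coordinate is (4/3)/8 = 1/6.
[XWZ] = ½·(0·(-17/6−(-5)) + (-1/2)·(-5−0) + 1·(0−(-17/6))) = ½·(0 + 5/2 + 17/6) = 8/3, so the Y-coordinate is 1/3.
[XYW] = ½·(0·(-1−(-17/6)) + (-3)·(-17/6−0) + (-1/2)·(0−(-1))) = ½·(0 + 17/2 − 1/2) = 4, so the Z-coordinate is 1/2.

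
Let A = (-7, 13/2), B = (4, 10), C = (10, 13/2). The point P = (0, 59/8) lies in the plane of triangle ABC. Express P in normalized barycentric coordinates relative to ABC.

Signed area of the reference triangle: [ABC] = ½·((-7)·(10−(13/2)) + 4·(13/2−(13/2)) + 10·(13/2−10)) = ½·(-49/2 + 0 − 35) = -119/4.
[PBC] = ½·(0·(10−(13/2)) + 4·(13/2−(59/8)) + 10·(59/8−10)) = ½·(0 − 7/2 − 105/4) = -119/8, so the A-coordinate is (-119/8)/(-119/4) = 1/2.
[APC] = ½·((-7)·(59/8−(13/2)) + 0·(13/2−(13/2)) + 10·(13/2−(59/8))) = ½·(-49/8 + 0 − 35/4) = -119/16, so the B-coordinate is 1/4.
[ABP] = ½·((-7)·(10−(59/8)) + 4·(59/8−(13/2)) + 0·(13/2−10)) = ½·(-147/8 + 7/2 + 0) = -119/16, so the C-coordinate is 1/4.

(1/2, 1/4, 1/4)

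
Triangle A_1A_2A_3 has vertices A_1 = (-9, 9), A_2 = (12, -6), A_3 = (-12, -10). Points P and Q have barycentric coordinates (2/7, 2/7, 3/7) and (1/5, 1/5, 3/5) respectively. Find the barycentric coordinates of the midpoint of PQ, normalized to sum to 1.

Since both coordinate triples sum to 1, the midpoint's barycentrics are the componentwise average.
(2/7+1/5)/2 = 17/70; similarly 17/70 and 18/35.

(17/70, 17/70, 18/35)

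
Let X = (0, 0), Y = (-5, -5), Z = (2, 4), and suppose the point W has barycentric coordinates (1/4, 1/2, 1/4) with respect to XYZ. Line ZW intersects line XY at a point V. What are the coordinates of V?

(-10/3, -10/3)

Line ZW meets XY where the Z-coordinate vanishes; zeroing W's Z-weight and renormalizing leaves X, Y-weights 1/4 : 1/2 → (1/3, 2/3).
So V = (1/3)·X + (2/3)·Y = (-10/3, -10/3).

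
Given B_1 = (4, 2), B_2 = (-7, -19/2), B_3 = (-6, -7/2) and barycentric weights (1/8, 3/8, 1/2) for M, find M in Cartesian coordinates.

(-41/8, -81/16)

M = (1/8)·B_1 + (3/8)·B_2 + (1/2)·B_3.
x-coordinate: (1/8)·4 + (3/8)·(-7) + (1/2)·(-6) = -41/8.
y-coordinate: (1/8)·2 + (3/8)·(-19/2) + (1/2)·(-7/2) = -81/16.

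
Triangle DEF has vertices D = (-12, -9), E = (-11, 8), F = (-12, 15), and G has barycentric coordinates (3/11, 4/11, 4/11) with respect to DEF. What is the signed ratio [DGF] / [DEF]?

4/11

The signed ratio [DGF]/[DEF] equals the barycentric coordinate of G at vertex E, which is 4/11.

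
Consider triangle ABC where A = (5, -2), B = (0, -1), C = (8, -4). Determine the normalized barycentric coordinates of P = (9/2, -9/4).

Signed area of the reference triangle: [ABC] = ½·(5·(-1−(-4)) + 0·(-4−(-2)) + 8·(-2−(-1))) = ½·(15 + 0 − 8) = 7/2.
[PBC] = ½·((9/2)·(-1−(-4)) + 0·(-4−(-9/4)) + 8·(-9/4−(-1))) = ½·(27/2 + 0 − 10) = 7/4, so the A-coordinate is (7/4)/(7/2) = 1/2.
[APC] = ½·(5·(-9/4−(-4)) + (9/2)·(-4−(-2)) + 8·(-2−(-9/4))) = ½·(35/4 − 9 + 2) = 7/8, so the B-coordinate is 1/4.
[ABP] = ½·(5·(-1−(-9/4)) + 0·(-9/4−(-2)) + (9/2)·(-2−(-1))) = ½·(25/4 + 0 − 9/2) = 7/8, so the C-coordinate is 1/4.
Check: 1/2 + 1/4 + 1/4 = 1.

(1/2, 1/4, 1/4)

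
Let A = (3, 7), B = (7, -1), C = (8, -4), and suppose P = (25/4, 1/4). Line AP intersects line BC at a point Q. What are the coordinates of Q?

(22/3, -2)

Barycentric coordinates of P with respect to ABC: (1/4, 1/2, 1/4).
On side BC the A-coordinate is zero; dropping P's A-weight 1/4 and renormalizing the remaining 1/2 : 1/4 gives weights 2/3, 1/3 on B, C.
Q = (2/3)·(7, -1) + (1/3)·(8, -4) = (22/3, -2).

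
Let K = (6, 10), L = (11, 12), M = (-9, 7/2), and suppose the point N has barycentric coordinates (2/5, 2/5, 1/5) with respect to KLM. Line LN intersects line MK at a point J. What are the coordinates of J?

Line LN meets MK where the L-coordinate vanishes; zeroing N's L-weight and renormalizing leaves M, K-weights 1/5 : 2/5 → (1/3, 2/3).
So J = (1/3)·M + (2/3)·K = (1, 47/6).

(1, 47/6)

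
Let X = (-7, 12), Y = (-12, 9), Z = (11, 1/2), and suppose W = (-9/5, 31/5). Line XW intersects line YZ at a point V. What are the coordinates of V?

Barycentric coordinates of W with respect to XYZ: (1/5, 2/5, 2/5).
On side YZ the X-coordinate is zero; dropping W's X-weight 1/5 and renormalizing the remaining 2/5 : 2/5 gives weights 1/2, 1/2 on Y, Z.
V = (1/2)·(-12, 9) + (1/2)·(11, 1/2) = (-1/2, 19/4).

(-1/2, 19/4)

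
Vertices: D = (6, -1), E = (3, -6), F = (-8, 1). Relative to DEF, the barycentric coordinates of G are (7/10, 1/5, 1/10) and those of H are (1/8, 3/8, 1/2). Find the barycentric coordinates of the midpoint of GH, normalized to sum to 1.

(33/80, 23/80, 3/10)

Since both coordinate triples sum to 1, the midpoint's barycentrics are the componentwise average.
(7/10+1/8)/2 = 33/80; similarly 23/80 and 3/10.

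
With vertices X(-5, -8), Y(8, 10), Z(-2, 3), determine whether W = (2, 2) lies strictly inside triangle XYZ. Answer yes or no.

yes

Barycentric coordinates of W: (38/89, 47/89, 4/89).
The three coordinates are positive, positive, positive; a point is interior exactly when all three are positive.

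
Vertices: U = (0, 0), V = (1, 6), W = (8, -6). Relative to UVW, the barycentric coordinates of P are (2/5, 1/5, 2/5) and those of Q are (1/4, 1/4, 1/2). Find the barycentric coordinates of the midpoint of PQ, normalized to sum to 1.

(13/40, 9/40, 9/20)

Since both coordinate triples sum to 1, the midpoint's barycentrics are the componentwise average.
(2/5+1/4)/2 = 13/40; similarly 9/40 and 9/20.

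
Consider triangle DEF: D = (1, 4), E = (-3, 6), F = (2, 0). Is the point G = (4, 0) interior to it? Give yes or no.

Barycentric coordinates of G: (6/7, -4/7, 5/7).
The three coordinates are positive, negative, positive; a point is interior exactly when all three are positive.

no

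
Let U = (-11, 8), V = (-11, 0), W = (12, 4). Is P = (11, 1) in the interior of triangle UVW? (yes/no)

no

Barycentric coordinates of P: (-65/184, 73/184, 22/23).
The three coordinates are negative, positive, positive; a point is interior exactly when all three are positive.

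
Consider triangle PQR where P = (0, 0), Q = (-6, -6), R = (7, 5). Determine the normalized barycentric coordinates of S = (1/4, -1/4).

(1/2, 1/4, 1/4)

Signed area of the reference triangle: [PQR] = ½·(0·(-6−5) + (-6)·(5−0) + 7·(0−(-6))) = ½·(0 − 30 + 42) = 6.
[SQR] = ½·((1/4)·(-6−5) + (-6)·(5−(-1/4)) + 7·(-1/4−(-6))) = ½·(-11/4 − 63/2 + 161/4) = 3, so the P-coordinate is 3/6 = 1/2.
[PSR] = ½·(0·(-1/4−5) + (1/4)·(5−0) + 7·(0−(-1/4))) = ½·(0 + 5/4 + 7/4) = 3/2, so the Q-coordinate is 1/4.
[PQS] = ½·(0·(-6−(-1/4)) + (-6)·(-1/4−0) + (1/4)·(0−(-6))) = ½·(0 + 3/2 + 3/2) = 3/2, so the R-coordinate is 1/4.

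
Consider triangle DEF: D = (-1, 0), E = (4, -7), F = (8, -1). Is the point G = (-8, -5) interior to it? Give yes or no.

no

Barycentric coordinates of G: (40/29, 26/29, -37/29).
The three coordinates are positive, positive, negative; a point is interior exactly when all three are positive.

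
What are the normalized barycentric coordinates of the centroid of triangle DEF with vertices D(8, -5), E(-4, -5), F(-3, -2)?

(1/3, 1/3, 1/3)

The centroid is the average of the vertices, so each weight is 1/3.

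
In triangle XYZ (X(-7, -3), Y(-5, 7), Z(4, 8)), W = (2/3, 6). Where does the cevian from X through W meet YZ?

Barycentric coordinates of W with respect to XYZ: (1/6, 1/6, 2/3).
On side YZ the X-coordinate is zero; dropping W's X-weight 1/6 and renormalizing the remaining 1/6 : 2/3 gives weights 1/5, 4/5 on Y, Z.
V = (1/5)·(-5, 7) + (4/5)·(4, 8) = (11/5, 39/5).

(11/5, 39/5)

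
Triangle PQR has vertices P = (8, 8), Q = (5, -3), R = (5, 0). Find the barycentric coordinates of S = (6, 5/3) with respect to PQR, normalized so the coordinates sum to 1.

Signed area of the reference triangle: [PQR] = ½·(8·(-3−0) + 5·(0−8) + 5·(8−(-3))) = ½·(-24 − 40 + 55) = -9/2.
[SQR] = ½·(6·(-3−0) + 5·(0−(5/3)) + 5·(5/3−(-3))) = ½·(-18 − 25/3 + 70/3) = -3/2, so the P-coordinate is (-3/2)/(-9/2) = 1/3.
[PSR] = ½·(8·(5/3−0) + 6·(0−8) + 5·(8−(5/3))) = ½·(40/3 − 48 + 95/3) = -3/2, so the Q-coordinate is 1/3.
[PQS] = ½·(8·(-3−(5/3)) + 5·(5/3−8) + 6·(8−(-3))) = ½·(-112/3 − 95/3 + 66) = -3/2, so the R-coordinate is 1/3.

(1/3, 1/3, 1/3)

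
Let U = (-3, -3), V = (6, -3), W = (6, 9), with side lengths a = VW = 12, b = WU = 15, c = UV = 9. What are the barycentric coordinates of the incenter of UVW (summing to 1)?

The incenter has barycentric coordinates proportional to the opposite side lengths: (12 : 15 : 9).
Normalizing by 12+15+9 = 36 gives (1/3, 5/12, 1/4).

(1/3, 5/12, 1/4)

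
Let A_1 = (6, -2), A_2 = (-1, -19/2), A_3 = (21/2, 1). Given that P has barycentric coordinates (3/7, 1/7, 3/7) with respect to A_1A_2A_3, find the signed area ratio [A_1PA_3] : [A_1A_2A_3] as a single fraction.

1/7

The signed ratio [A_1PA_3]/[A_1A_2A_3] equals the barycentric coordinate of P at vertex A_2, which is 1/7.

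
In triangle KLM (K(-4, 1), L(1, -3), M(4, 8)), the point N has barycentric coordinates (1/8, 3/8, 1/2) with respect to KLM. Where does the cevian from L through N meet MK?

(12/5, 33/5)

Line LN meets MK where the L-coordinate vanishes; zeroing N's L-weight and renormalizing leaves M, K-weights 1/2 : 1/8 → (4/5, 1/5).
So J = (4/5)·M + (1/5)·K = (12/5, 33/5).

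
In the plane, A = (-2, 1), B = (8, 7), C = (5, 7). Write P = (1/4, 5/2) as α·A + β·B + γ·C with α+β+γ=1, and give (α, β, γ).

Signed area of the reference triangle: [ABC] = ½·((-2)·(7−7) + 8·(7−1) + 5·(1−7)) = ½·(0 + 48 − 30) = 9.
[PBC] = ½·((1/4)·(7−7) + 8·(7−(5/2)) + 5·(5/2−7)) = ½·(0 + 36 − 45/2) = 27/4, so the A-coordinate is (27/4)/9 = 3/4.
[APC] = ½·((-2)·(5/2−7) + (1/4)·(7−1) + 5·(1−(5/2))) = ½·(9 + 3/2 − 15/2) = 3/2, so the B-coordinate is 1/6.
[ABP] = ½·((-2)·(7−(5/2)) + 8·(5/2−1) + (1/4)·(1−7)) = ½·(-9 + 12 − 3/2) = 3/4, so the C-coordinate is 1/12.
Check: 3/4 + 1/6 + 1/12 = 1.

(3/4, 1/6, 1/12)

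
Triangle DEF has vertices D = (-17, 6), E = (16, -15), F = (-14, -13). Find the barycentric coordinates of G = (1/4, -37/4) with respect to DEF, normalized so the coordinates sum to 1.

Signed area of the reference triangle: [DEF] = ½·((-17)·(-15−(-13)) + 16·(-13−6) + (-14)·(6−(-15))) = ½·(34 − 304 − 294) = -282.
[GEF] = ½·((1/4)·(-15−(-13)) + 16·(-13−(-37/4)) + (-14)·(-37/4−(-15))) = ½·(-1/2 − 60 − 161/2) = -141/2, so the D-coordinate is (-141/2)/(-282) = 1/4.
[DGF] = ½·((-17)·(-37/4−(-13)) + (1/4)·(-13−6) + (-14)·(6−(-37/4))) = ½·(-255/4 − 19/4 − 427/2) = -141, so the E-coordinate is 1/2.
[DEG] = ½·((-17)·(-15−(-37/4)) + 16·(-37/4−6) + (1/4)·(6−(-15))) = ½·(391/4 − 244 + 21/4) = -141/2, so the F-coordinate is 1/4.

(1/4, 1/2, 1/4)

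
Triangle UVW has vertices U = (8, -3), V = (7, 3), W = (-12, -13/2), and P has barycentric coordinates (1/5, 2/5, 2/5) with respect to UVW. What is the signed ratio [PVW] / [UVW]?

The signed ratio [PVW]/[UVW] equals the barycentric coordinate of P at vertex U, which is 1/5.

1/5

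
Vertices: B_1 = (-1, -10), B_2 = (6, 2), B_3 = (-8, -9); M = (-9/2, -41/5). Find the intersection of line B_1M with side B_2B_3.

(-6, -52/7)

Barycentric coordinates of M with respect to B_1B_2B_3: (3/10, 1/10, 3/5).
On side B_2B_3 the B_1-coordinate is zero; dropping M's B_1-weight 3/10 and renormalizing the remaining 1/10 : 3/5 gives weights 1/7, 6/7 on B_2, B_3.
N = (1/7)·(6, 2) + (6/7)·(-8, -9) = (-6, -52/7).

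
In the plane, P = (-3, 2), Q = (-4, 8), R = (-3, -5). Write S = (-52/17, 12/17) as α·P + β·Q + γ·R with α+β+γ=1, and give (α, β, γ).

Signed area of the reference triangle: [PQR] = ½·((-3)·(8−(-5)) + (-4)·(-5−2) + (-3)·(2−8)) = ½·(-39 + 28 + 18) = 7/2.
[SQR] = ½·((-52/17)·(8−(-5)) + (-4)·(-5−(12/17)) + (-3)·(12/17−8)) = ½·(-676/17 + 388/17 + 372/17) = 42/17, so the P-coordinate is (42/17)/(7/2) = 12/17.
[PSR] = ½·((-3)·(12/17−(-5)) + (-52/17)·(-5−2) + (-3)·(2−(12/17))) = ½·(-291/17 + 364/17 − 66/17) = 7/34, so the Q-coordinate is 1/17.
[PQS] = ½·((-3)·(8−(12/17)) + (-4)·(12/17−2) + (-52/17)·(2−8)) = ½·(-372/17 + 88/17 + 312/17) = 14/17, so the R-coordinate is 4/17.

(12/17, 1/17, 4/17)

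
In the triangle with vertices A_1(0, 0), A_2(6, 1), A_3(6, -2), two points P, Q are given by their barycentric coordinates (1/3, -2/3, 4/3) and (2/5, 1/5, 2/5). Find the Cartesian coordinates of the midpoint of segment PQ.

Barycentric coordinates of the midpoint are the average: (11/30, -7/30, 13/15).
Converting: (11/30)·A_1 + (-7/30)·A_2 + (13/15)·A_3 = (19/5, -59/30).

(19/5, -59/30)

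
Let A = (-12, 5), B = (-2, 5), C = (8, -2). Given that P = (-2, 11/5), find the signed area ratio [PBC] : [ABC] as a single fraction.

[ABC] = ½·((-12)·(5−(-2)) + (-2)·(-2−5) + 8·(5−5)) = ½·(-84 + 14 + 0) = -35.
[PBC] = ½·((-2)·(5−(-2)) + (-2)·(-2−(11/5)) + 8·(11/5−5)) = ½·(-14 + 42/5 − 112/5) = -14, so the ratio is (-14)/(-35) = 2/5.

2/5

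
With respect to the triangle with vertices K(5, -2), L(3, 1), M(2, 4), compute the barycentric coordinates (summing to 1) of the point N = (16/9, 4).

Signed area of the reference triangle: [KLM] = ½·(5·(1−4) + 3·(4−(-2)) + 2·(-2−1)) = ½·(-15 + 18 − 6) = -3/2.
[NLM] = ½·((16/9)·(1−4) + 3·(4−4) + 2·(4−1)) = ½·(-16/3 + 0 + 6) = 1/3, so the K-coordinate is (1/3)/(-3/2) = -2/9.
[KNM] = ½·(5·(4−4) + (16/9)·(4−(-2)) + 2·(-2−4)) = ½·(0 + 32/3 − 12) = -2/3, so the L-coordinate is 4/9.
[KLN] = ½·(5·(1−4) + 3·(4−(-2)) + (16/9)·(-2−1)) = ½·(-15 + 18 − 16/3) = -7/6, so the M-coordinate is 7/9.
Check: -2/9 + 4/9 + 7/9 = 1.

(-2/9, 4/9, 7/9)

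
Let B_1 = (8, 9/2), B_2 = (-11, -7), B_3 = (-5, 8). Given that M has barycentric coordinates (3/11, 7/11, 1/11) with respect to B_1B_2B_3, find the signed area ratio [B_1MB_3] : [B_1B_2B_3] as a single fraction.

7/11

The signed ratio [B_1MB_3]/[B_1B_2B_3] equals the barycentric coordinate of M at vertex B_2, which is 7/11.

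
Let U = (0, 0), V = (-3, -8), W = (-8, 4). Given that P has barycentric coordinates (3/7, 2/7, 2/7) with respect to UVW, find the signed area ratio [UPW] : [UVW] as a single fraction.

2/7

The signed ratio [UPW]/[UVW] equals the barycentric coordinate of P at vertex V, which is 2/7.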